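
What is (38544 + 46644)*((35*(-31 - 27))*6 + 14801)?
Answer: 223277748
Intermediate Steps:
(38544 + 46644)*((35*(-31 - 27))*6 + 14801) = 85188*((35*(-58))*6 + 14801) = 85188*(-2030*6 + 14801) = 85188*(-12180 + 14801) = 85188*2621 = 223277748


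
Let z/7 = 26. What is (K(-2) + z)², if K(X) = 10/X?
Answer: 31329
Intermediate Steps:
z = 182 (z = 7*26 = 182)
(K(-2) + z)² = (10/(-2) + 182)² = (10*(-½) + 182)² = (-5 + 182)² = 177² = 31329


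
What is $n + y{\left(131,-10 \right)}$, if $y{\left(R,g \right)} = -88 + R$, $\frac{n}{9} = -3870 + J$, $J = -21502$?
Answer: $-228305$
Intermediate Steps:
$n = -228348$ ($n = 9 \left(-3870 - 21502\right) = 9 \left(-25372\right) = -228348$)
$n + y{\left(131,-10 \right)} = -228348 + \left(-88 + 131\right) = -228348 + 43 = -228305$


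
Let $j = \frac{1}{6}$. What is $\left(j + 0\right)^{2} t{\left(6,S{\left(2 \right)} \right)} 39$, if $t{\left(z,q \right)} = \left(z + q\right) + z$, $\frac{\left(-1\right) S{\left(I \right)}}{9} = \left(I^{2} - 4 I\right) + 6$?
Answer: $- \frac{13}{2} \approx -6.5$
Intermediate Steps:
$S{\left(I \right)} = -54 - 9 I^{2} + 36 I$ ($S{\left(I \right)} = - 9 \left(\left(I^{2} - 4 I\right) + 6\right) = - 9 \left(6 + I^{2} - 4 I\right) = -54 - 9 I^{2} + 36 I$)
$t{\left(z,q \right)} = q + 2 z$ ($t{\left(z,q \right)} = \left(q + z\right) + z = q + 2 z$)
$j = \frac{1}{6} \approx 0.16667$
$\left(j + 0\right)^{2} t{\left(6,S{\left(2 \right)} \right)} 39 = \left(\frac{1}{6} + 0\right)^{2} \left(\left(-54 - 9 \cdot 2^{2} + 36 \cdot 2\right) + 2 \cdot 6\right) 39 = \frac{\left(-54 - 36 + 72\right) + 12}{36} \cdot 39 = \frac{-18 + 12}{36} \cdot 39 = \frac{1}{36} \left(-6\right) 39 = \left(- \frac{1}{6}\right) 39 = - \frac{13}{2}$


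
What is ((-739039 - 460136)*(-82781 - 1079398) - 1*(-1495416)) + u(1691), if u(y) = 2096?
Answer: 1393657499837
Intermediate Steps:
((-739039 - 460136)*(-82781 - 1079398) - 1*(-1495416)) + u(1691) = ((-739039 - 460136)*(-82781 - 1079398) - 1*(-1495416)) + 2096 = (-1199175*(-1162179) + 1495416) + 2096 = (1393656002325 + 1495416) + 2096 = 1393657497741 + 2096 = 1393657499837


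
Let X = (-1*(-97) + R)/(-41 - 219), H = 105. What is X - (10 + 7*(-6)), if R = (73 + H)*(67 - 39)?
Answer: 3239/260 ≈ 12.458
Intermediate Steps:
R = 4984 (R = (73 + 105)*(67 - 39) = 178*28 = 4984)
X = -5081/260 (X = (-1*(-97) + 4984)/(-41 - 219) = (97 + 4984)/(-260) = 5081*(-1/260) = -5081/260 ≈ -19.542)
X - (10 + 7*(-6)) = -5081/260 - (10 + 7*(-6)) = -5081/260 - (10 - 42) = -5081/260 - 1*(-32) = -5081/260 + 32 = 3239/260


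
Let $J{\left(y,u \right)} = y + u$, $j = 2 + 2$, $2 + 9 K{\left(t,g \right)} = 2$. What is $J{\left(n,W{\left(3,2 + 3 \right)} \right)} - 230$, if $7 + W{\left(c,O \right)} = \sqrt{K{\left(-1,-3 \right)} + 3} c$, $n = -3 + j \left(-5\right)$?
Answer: $-260 + 3 \sqrt{3} \approx -254.8$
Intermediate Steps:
$K{\left(t,g \right)} = 0$ ($K{\left(t,g \right)} = - \frac{2}{9} + \frac{1}{9} \cdot 2 = - \frac{2}{9} + \frac{2}{9} = 0$)
$j = 4$
$n = -23$ ($n = -3 + 4 \left(-5\right) = -3 - 20 = -23$)
$W{\left(c,O \right)} = -7 + c \sqrt{3}$ ($W{\left(c,O \right)} = -7 + \sqrt{0 + 3} c = -7 + \sqrt{3} c = -7 + c \sqrt{3}$)
$J{\left(y,u \right)} = u + y$
$J{\left(n,W{\left(3,2 + 3 \right)} \right)} - 230 = \left(\left(-7 + 3 \sqrt{3}\right) - 23\right) - 230 = \left(-30 + 3 \sqrt{3}\right) - 230 = -260 + 3 \sqrt{3}$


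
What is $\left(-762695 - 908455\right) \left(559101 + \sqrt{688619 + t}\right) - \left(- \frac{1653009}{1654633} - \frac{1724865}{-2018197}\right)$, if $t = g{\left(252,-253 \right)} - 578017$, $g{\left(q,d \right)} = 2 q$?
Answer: $- \frac{3120117434498520127085922}{3339375356701} - 1671150 \sqrt{111106} \approx -9.349 \cdot 10^{11}$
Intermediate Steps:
$t = -577513$ ($t = 2 \cdot 252 - 578017 = 504 - 578017 = -577513$)
$\left(-762695 - 908455\right) \left(559101 + \sqrt{688619 + t}\right) - \left(- \frac{1653009}{1654633} - \frac{1724865}{-2018197}\right) = \left(-762695 - 908455\right) \left(559101 + \sqrt{688619 - 577513}\right) - \left(- \frac{1653009}{1654633} - \frac{1724865}{-2018197}\right) = - 1671150 \left(559101 + \sqrt{111106}\right) - \left(\left(-1653009\right) \frac{1}{1654633} - - \frac{1724865}{2018197}\right) = \left(-934341636150 - 1671150 \sqrt{111106}\right) - \left(- \frac{1653009}{1654633} + \frac{1724865}{2018197}\right) = \left(-934341636150 - 1671150 \sqrt{111106}\right) - - \frac{482079255228}{3339375356701} = \left(-934341636150 - 1671150 \sqrt{111106}\right) + \frac{482079255228}{3339375356701} = - \frac{3120117434498520127085922}{3339375356701} - 1671150 \sqrt{111106}$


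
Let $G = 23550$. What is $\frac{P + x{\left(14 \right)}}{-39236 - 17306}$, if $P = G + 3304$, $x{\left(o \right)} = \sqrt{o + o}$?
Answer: $- \frac{13427}{28271} - \frac{\sqrt{7}}{28271} \approx -0.47503$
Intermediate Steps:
$x{\left(o \right)} = \sqrt{2} \sqrt{o}$ ($x{\left(o \right)} = \sqrt{2 o} = \sqrt{2} \sqrt{o}$)
$P = 26854$ ($P = 23550 + 3304 = 26854$)
$\frac{P + x{\left(14 \right)}}{-39236 - 17306} = \frac{26854 + \sqrt{2} \sqrt{14}}{-39236 - 17306} = \frac{26854 + 2 \sqrt{7}}{-39236 - 17306} = \frac{26854 + 2 \sqrt{7}}{-56542} = \left(26854 + 2 \sqrt{7}\right) \left(- \frac{1}{56542}\right) = - \frac{13427}{28271} - \frac{\sqrt{7}}{28271}$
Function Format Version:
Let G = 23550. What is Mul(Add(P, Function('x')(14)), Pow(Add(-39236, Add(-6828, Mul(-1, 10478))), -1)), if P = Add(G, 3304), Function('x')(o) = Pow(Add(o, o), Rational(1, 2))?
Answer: Add(Rational(-13427, 28271), Mul(Rational(-1, 28271), Pow(7, Rational(1, 2)))) ≈ -0.47503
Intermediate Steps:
Function('x')(o) = Mul(Pow(2, Rational(1, 2)), Pow(o, Rational(1, 2))) (Function('x')(o) = Pow(Mul(2, o), Rational(1, 2)) = Mul(Pow(2, Rational(1, 2)), Pow(o, Rational(1, 2))))
P = 26854 (P = Add(23550, 3304) = 26854)
Mul(Add(P, Function('x')(14)), Pow(Add(-39236, Add(-6828, Mul(-1, 10478))), -1)) = Mul(Add(26854, Mul(Pow(2, Rational(1, 2)), Pow(14, Rational(1, 2)))), Pow(Add(-39236, Add(-6828, Mul(-1, 10478))), -1)) = Mul(Add(26854, Mul(2, Pow(7, Rational(1, 2)))), Pow(Add(-39236, Add(-6828, -10478)), -1)) = Mul(Add(26854, Mul(2, Pow(7, Rational(1, 2)))), Pow(Add(-39236, -17306), -1)) = Mul(Add(26854, Mul(2, Pow(7, Rational(1, 2)))), Pow(-56542, -1)) = Mul(Add(26854, Mul(2, Pow(7, Rational(1, 2)))), Rational(-1, 56542)) = Add(Rational(-13427, 28271), Mul(Rational(-1, 28271), Pow(7, Rational(1, 2))))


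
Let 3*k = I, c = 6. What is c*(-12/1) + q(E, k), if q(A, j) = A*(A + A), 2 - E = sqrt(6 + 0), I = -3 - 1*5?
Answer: -52 - 8*sqrt(6) ≈ -71.596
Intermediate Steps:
I = -8 (I = -3 - 5 = -8)
k = -8/3 (k = (1/3)*(-8) = -8/3 ≈ -2.6667)
E = 2 - sqrt(6) (E = 2 - sqrt(6 + 0) = 2 - sqrt(6) ≈ -0.44949)
q(A, j) = 2*A**2 (q(A, j) = A*(2*A) = 2*A**2)
c*(-12/1) + q(E, k) = 6*(-12/1) + 2*(2 - sqrt(6))**2 = 6*(-12*1) + 2*(2 - sqrt(6))**2 = 6*(-12) + 2*(2 - sqrt(6))**2 = -72 + 2*(2 - sqrt(6))**2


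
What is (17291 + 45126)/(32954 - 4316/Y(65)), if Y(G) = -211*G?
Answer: 65849935/34766802 ≈ 1.8940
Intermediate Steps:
(17291 + 45126)/(32954 - 4316/Y(65)) = (17291 + 45126)/(32954 - 4316/((-211*65))) = 62417/(32954 - 4316/(-13715)) = 62417/(32954 - 4316*(-1/13715)) = 62417/(32954 + 332/1055) = 62417/(34766802/1055) = 62417*(1055/34766802) = 65849935/34766802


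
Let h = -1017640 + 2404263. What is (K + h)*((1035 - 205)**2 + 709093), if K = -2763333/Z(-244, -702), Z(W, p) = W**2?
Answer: 115406032727244835/59536 ≈ 1.9384e+12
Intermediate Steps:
h = 1386623
K = -2763333/59536 (K = -2763333/((-244)**2) = -2763333/59536 ≈ -46.414)
(K + h)*((1035 - 205)**2 + 709093) = (-2763333/59536 + 1386623)*((1035 - 205)**2 + 709093) = 82551223595*(830**2 + 709093)/59536 = 82551223595*(688900 + 709093)/59536 = (82551223595/59536)*1397993 = 115406032727244835/59536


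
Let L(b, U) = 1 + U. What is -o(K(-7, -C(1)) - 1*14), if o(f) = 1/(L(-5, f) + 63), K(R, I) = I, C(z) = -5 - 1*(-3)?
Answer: -1/52 ≈ -0.019231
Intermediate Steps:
C(z) = -2 (C(z) = -5 + 3 = -2)
o(f) = 1/(64 + f) (o(f) = 1/((1 + f) + 63) = 1/(64 + f))
-o(K(-7, -C(1)) - 1*14) = -1/(64 + (-1*(-2) - 1*14)) = -1/(64 + (2 - 14)) = -1/(64 - 12) = -1/52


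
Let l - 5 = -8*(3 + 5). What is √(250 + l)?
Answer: √191 ≈ 13.820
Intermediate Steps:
l = -59 (l = 5 - 8*(3 + 5) = 5 - 8*8 = 5 - 64 = -59)
√(250 + l) = √(250 - 59) = √191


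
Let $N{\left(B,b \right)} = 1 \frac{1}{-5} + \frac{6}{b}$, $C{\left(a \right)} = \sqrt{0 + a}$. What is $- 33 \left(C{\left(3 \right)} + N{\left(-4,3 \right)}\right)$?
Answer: $- \frac{297}{5} - 33 \sqrt{3} \approx -116.56$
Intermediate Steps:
$C{\left(a \right)} = \sqrt{a}$
$N{\left(B,b \right)} = - \frac{1}{5} + \frac{6}{b}$ ($N{\left(B,b \right)} = 1 \left(- \frac{1}{5}\right) + \frac{6}{b} = - \frac{1}{5} + \frac{6}{b}$)
$- 33 \left(C{\left(3 \right)} + N{\left(-4,3 \right)}\right) = - 33 \left(\sqrt{3} + \frac{30 - 3}{5 \cdot 3}\right) = - 33 \left(\sqrt{3} + \frac{1}{5} \cdot \frac{1}{3} \left(30 - 3\right)\right) = - 33 \left(\sqrt{3} + \frac{1}{5} \cdot \frac{1}{3} \cdot 27\right) = - 33 \left(\sqrt{3} + \frac{9}{5}\right) = - 33 \left(\frac{9}{5} + \sqrt{3}\right) = - \frac{297}{5} - 33 \sqrt{3}$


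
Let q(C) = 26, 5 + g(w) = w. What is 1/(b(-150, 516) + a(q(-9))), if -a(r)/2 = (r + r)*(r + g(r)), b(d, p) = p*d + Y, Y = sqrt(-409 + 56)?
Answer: -82288/6771315297 - I*sqrt(353)/6771315297 ≈ -1.2152e-5 - 2.7747e-9*I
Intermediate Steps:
g(w) = -5 + w
Y = I*sqrt(353) (Y = sqrt(-353) = I*sqrt(353) ≈ 18.788*I)
b(d, p) = I*sqrt(353) + d*p (b(d, p) = p*d + I*sqrt(353) = d*p + I*sqrt(353) = I*sqrt(353) + d*p)
a(r) = -4*r*(-5 + 2*r) (a(r) = -2*(r + r)*(r + (-5 + r)) = -2*2*r*(-5 + 2*r) = -4*r*(-5 + 2*r))
1/(b(-150, 516) + a(q(-9))) = 1/((I*sqrt(353) - 150*516) + 4*26*(5 - 2*26)) = 1/((I*sqrt(353) - 77400) + 4*26*(5 - 52)) = 1/((-77400 + I*sqrt(353)) + 4*26*(-47)) = 1/((-77400 + I*sqrt(353)) - 4888) = 1/(-82288 + I*sqrt(353))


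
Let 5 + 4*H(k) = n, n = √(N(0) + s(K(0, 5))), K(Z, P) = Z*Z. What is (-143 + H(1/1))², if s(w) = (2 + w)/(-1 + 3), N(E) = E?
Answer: 20736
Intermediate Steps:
K(Z, P) = Z²
s(w) = 1 + w/2 (s(w) = (2 + w)/2 = (2 + w)*(½) = 1 + w/2)
n = 1 (n = √(0 + (1 + (½)*0²)) = √(0 + (1 + (½)*0)) = √(0 + (1 + 0)) = √(0 + 1) = √1 = 1)
H(k) = -1 (H(k) = -5/4 + (¼)*1 = -5/4 + ¼ = -1)
(-143 + H(1/1))² = (-143 - 1)² = (-144)² = 20736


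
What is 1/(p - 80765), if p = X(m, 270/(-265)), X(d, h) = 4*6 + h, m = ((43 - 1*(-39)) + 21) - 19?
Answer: -53/4279327 ≈ -1.2385e-5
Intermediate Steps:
m = 84 (m = ((43 + 39) + 21) - 19 = (82 + 21) - 19 = 103 - 19 = 84)
X(d, h) = 24 + h
p = 1218/53 (p = 24 + 270/(-265) = 24 + 270*(-1/265) = 24 - 54/53 = 1218/53 ≈ 22.981)
1/(p - 80765) = 1/(1218/53 - 80765) = 1/(-4279327/53) = -53/4279327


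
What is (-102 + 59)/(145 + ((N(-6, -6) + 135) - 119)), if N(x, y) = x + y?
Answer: -43/149 ≈ -0.28859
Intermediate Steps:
(-102 + 59)/(145 + ((N(-6, -6) + 135) - 119)) = (-102 + 59)/(145 + (((-6 - 6) + 135) - 119)) = -43/(145 + ((-12 + 135) - 119)) = -43/(145 + (123 - 119)) = -43/(145 + 4) = -43/149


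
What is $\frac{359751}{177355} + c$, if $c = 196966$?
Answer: $\frac{34933264681}{177355} \approx 1.9697 \cdot 10^{5}$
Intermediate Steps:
$\frac{359751}{177355} + c = \frac{359751}{177355} + 196966 = \frac{34933264681}{177355}$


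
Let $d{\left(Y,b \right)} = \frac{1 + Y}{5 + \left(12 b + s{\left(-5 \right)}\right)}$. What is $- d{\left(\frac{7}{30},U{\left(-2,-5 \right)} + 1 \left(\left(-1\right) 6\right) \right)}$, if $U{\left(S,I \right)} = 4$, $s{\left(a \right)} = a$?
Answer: $\frac{37}{720} \approx 0.051389$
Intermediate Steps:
$d{\left(Y,b \right)} = \frac{1 + Y}{12 b}$ ($d{\left(Y,b \right)} = \frac{1 + Y}{5 + \left(12 b - 5\right)} = \frac{1 + Y}{5 + \left(-5 + 12 b\right)} = \frac{1 + Y}{12 b}$)
$- d{\left(\frac{7}{30},U{\left(-2,-5 \right)} + 1 \left(\left(-1\right) 6\right) \right)} = - \frac{1 + \frac{7}{30}}{12 \left(4 + 1 \left(\left(-1\right) 6\right)\right)} = - \frac{1 + 7 \cdot \frac{1}{30}}{12 \left(4 + 1 \left(-6\right)\right)} = - \frac{1 + \frac{7}{30}}{12 \left(4 - 6\right)} = - \frac{37}{12 \left(-2\right) 30} = - \frac{\left(-1\right) 37}{12 \cdot 2 \cdot 30} = \left(-1\right) \left(- \frac{37}{720}\right) = \frac{37}{720}$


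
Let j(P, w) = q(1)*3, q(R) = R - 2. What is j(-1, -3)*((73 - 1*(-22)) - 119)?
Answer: 72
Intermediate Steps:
q(R) = -2 + R
j(P, w) = -3 (j(P, w) = (-2 + 1)*3 = -1*3 = -3)
j(-1, -3)*((73 - 1*(-22)) - 119) = -3*((73 - 1*(-22)) - 119) = -3*((73 + 22) - 119) = -3*(95 - 119) = -3*(-24) = 72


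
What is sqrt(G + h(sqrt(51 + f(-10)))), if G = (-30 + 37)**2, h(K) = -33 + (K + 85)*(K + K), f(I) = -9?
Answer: sqrt(100 + 170*sqrt(42)) ≈ 34.666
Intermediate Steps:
h(K) = -33 + 2*K*(85 + K) (h(K) = -33 + (85 + K)*(2*K) = -33 + 2*K*(85 + K))
G = 49 (G = 7**2 = 49)
sqrt(G + h(sqrt(51 + f(-10)))) = sqrt(49 + (-33 + 2*(sqrt(51 - 9))**2 + 170*sqrt(51 - 9))) = sqrt(49 + (-33 + 2*(sqrt(42))**2 + 170*sqrt(42))) = sqrt(49 + (-33 + 2*42 + 170*sqrt(42))) = sqrt(49 + (-33 + 84 + 170*sqrt(42))) = sqrt(49 + (51 + 170*sqrt(42))) = sqrt(100 + 170*sqrt(42))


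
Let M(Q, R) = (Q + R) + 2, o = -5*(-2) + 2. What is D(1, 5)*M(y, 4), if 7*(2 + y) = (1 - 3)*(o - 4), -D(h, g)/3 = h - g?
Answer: 144/7 ≈ 20.571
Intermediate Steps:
o = 12 (o = 10 + 2 = 12)
D(h, g) = -3*h + 3*g (D(h, g) = -3*(h - g) = -3*h + 3*g)
y = -30/7 (y = -2 + ((1 - 3)*(12 - 4))/7 = -2 + (-2*8)/7 = -2 + (1/7)*(-16) = -2 - 16/7 = -30/7 ≈ -4.2857)
M(Q, R) = 2 + Q + R
D(1, 5)*M(y, 4) = (-3*1 + 3*5)*(2 - 30/7 + 4) = (-3 + 15)*(12/7) = 12*(12/7) = 144/7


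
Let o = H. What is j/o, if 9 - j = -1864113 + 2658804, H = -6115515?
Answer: 37842/291215 ≈ 0.12995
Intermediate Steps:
o = -6115515
j = -794682 (j = 9 - (-1864113 + 2658804) = 9 - 1*794691 = 9 - 794691 = -794682)
j/o = -794682/(-6115515) = -794682*(-1/6115515) = 37842/291215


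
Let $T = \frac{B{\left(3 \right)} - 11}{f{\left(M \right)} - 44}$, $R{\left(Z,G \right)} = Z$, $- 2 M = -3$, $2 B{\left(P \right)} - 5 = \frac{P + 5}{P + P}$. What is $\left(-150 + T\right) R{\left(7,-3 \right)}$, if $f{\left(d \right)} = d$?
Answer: $- \frac{267421}{255} \approx -1048.7$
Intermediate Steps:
$B{\left(P \right)} = \frac{5}{2} + \frac{5 + P}{4 P}$ ($B{\left(P \right)} = \frac{5}{2} + \frac{\left(P + 5\right) \frac{1}{P + P}}{2} = \frac{5}{2} + \frac{\left(5 + P\right) \frac{1}{2 P}}{2} = \frac{5}{2} + \frac{\frac{1}{2} \frac{1}{P} \left(5 + P\right)}{2} = \frac{5}{2} + \frac{5 + P}{4 P}$)
$M = \frac{3}{2}$ ($M = \left(- \frac{1}{2}\right) \left(-3\right) = \frac{3}{2} \approx 1.5$)
$T = \frac{47}{255}$ ($T = \frac{\frac{5 + 11 \cdot 3}{4 \cdot 3} - 11}{\frac{3}{2} - 44} = \frac{\frac{1}{4} \cdot \frac{1}{3} \left(5 + 33\right) - 11}{- \frac{85}{2}} = \left(\frac{1}{4} \cdot \frac{1}{3} \cdot 38 - 11\right) \left(- \frac{2}{85}\right) = \left(\frac{19}{6} - 11\right) \left(- \frac{2}{85}\right) = \left(- \frac{47}{6}\right) \left(- \frac{2}{85}\right) = \frac{47}{255} \approx 0.18431$)
$\left(-150 + T\right) R{\left(7,-3 \right)} = \left(-150 + \frac{47}{255}\right) 7 = \left(- \frac{38203}{255}\right) 7 = - \frac{267421}{255}$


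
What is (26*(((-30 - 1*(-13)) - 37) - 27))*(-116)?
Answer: 244296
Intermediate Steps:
(26*(((-30 - 1*(-13)) - 37) - 27))*(-116) = (26*(((-30 + 13) - 37) - 27))*(-116) = (26*((-17 - 37) - 27))*(-116) = (26*(-54 - 27))*(-116) = (26*(-81))*(-116) = -2106*(-116) = 244296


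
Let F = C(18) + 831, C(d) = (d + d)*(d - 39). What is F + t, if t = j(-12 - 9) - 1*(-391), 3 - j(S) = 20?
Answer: 449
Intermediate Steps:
j(S) = -17 (j(S) = 3 - 1*20 = 3 - 20 = -17)
C(d) = 2*d*(-39 + d) (C(d) = (2*d)*(-39 + d) = 2*d*(-39 + d))
t = 374 (t = -17 - 1*(-391) = -17 + 391 = 374)
F = 75 (F = 2*18*(-39 + 18) + 831 = 2*18*(-21) + 831 = -756 + 831 = 75)
F + t = 75 + 374 = 449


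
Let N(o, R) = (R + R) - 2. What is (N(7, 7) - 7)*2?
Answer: 10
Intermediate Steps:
N(o, R) = -2 + 2*R (N(o, R) = 2*R - 2 = -2 + 2*R)
(N(7, 7) - 7)*2 = ((-2 + 2*7) - 7)*2 = ((-2 + 14) - 7)*2 = (12 - 7)*2 = 5*2 = 10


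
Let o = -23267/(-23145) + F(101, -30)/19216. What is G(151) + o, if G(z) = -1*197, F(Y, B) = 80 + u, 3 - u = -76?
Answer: -87165822313/444754320 ≈ -195.99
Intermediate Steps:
u = 79 (u = 3 - 1*(-76) = 3 + 76 = 79)
F(Y, B) = 159 (F(Y, B) = 80 + 79 = 159)
o = 450778727/444754320 (o = -23267/(-23145) + 159/19216 = -23267*(-1/23145) + 159*(1/19216) = 23267/23145 + 159/19216 = 450778727/444754320 ≈ 1.0135)
G(z) = -197
G(151) + o = -197 + 450778727/444754320 = -87165822313/444754320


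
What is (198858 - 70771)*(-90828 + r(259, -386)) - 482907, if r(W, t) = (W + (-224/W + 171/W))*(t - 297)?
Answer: -8877140299025/259 ≈ -3.4275e+10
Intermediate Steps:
r(W, t) = (-297 + t)*(W - 53/W) (r(W, t) = (W - 53/W)*(-297 + t) = (-297 + t)*(W - 53/W))
(198858 - 70771)*(-90828 + r(259, -386)) - 482907 = (198858 - 70771)*(-90828 + (15741 - 53*(-386) + 259²*(-297 - 386))/259) - 482907 = 128087*(-90828 + (15741 + 20458 + 67081*(-683))/259) - 482907 = 128087*(-90828 + (15741 + 20458 - 45816323)/259) - 482907 = 128087*(-90828 + (1/259)*(-45780124)) - 482907 = 128087*(-90828 - 45780124/259) - 482907 = 128087*(-69304576/259) - 482907 = -8877015226112/259 - 482907 = -8877140299025/259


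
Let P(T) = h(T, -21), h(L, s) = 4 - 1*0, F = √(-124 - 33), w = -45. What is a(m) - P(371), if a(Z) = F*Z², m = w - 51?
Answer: -4 + 9216*I*√157 ≈ -4.0 + 1.1548e+5*I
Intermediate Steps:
m = -96 (m = -45 - 51 = -96)
F = I*√157 (F = √(-157) = I*√157 ≈ 12.53*I)
h(L, s) = 4 (h(L, s) = 4 + 0 = 4)
P(T) = 4
a(Z) = I*√157*Z² (a(Z) = (I*√157)*Z² = I*√157*Z²)
a(m) - P(371) = I*√157*(-96)² - 1*4 = I*√157*9216 - 4 = 9216*I*√157 - 4 = -4 + 9216*I*√157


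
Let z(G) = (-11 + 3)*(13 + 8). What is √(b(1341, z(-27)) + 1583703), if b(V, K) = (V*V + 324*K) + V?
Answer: 3*√369877 ≈ 1824.5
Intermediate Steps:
z(G) = -168 (z(G) = -8*21 = -168)
b(V, K) = V + V² + 324*K (b(V, K) = (V² + 324*K) + V = V + V² + 324*K)
√(b(1341, z(-27)) + 1583703) = √((1341 + 1341² + 324*(-168)) + 1583703) = √((1341 + 1798281 - 54432) + 1583703) = √(1745190 + 1583703) = √3328893 = 3*√369877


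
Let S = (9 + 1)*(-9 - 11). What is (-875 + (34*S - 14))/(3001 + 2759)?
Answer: -2563/1920 ≈ -1.3349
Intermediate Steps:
S = -200 (S = 10*(-20) = -200)
(-875 + (34*S - 14))/(3001 + 2759) = (-875 + (34*(-200) - 14))/(3001 + 2759) = (-875 + (-6800 - 14))/5760 = (-875 - 6814)*(1/5760) = -7689*1/5760 = -2563/1920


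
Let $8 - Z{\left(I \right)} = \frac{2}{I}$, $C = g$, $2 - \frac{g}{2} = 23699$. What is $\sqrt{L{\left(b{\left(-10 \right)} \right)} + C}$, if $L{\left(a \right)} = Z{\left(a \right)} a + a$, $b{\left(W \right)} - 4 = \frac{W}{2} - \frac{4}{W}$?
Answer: $\frac{i \sqrt{1185035}}{5} \approx 217.72 i$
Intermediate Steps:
$b{\left(W \right)} = 4 + \frac{W}{2} - \frac{4}{W}$ ($b{\left(W \right)} = 4 + \left(\frac{W}{2} - \frac{4}{W}\right) = 4 + \frac{W}{2} - \frac{4}{W}$)
$g = -47394$ ($g = 4 - 47398 = -47394$)
$C = -47394$
$Z{\left(I \right)} = 8 - \frac{2}{I}$
$L{\left(a \right)} = a + a \left(8 - \frac{2}{a}\right)$ ($L{\left(a \right)} = \left(8 - \frac{2}{a}\right) a + a = a \left(8 - \frac{2}{a}\right) + a = a + a \left(8 - \frac{2}{a}\right)$)
$\sqrt{L{\left(b{\left(-10 \right)} \right)} + C} = \sqrt{\left(-2 + 9 \left(4 + \frac{1}{2} \left(-10\right) - \frac{4}{-10}\right)\right) - 47394} = \sqrt{\left(-2 + 9 \left(4 - 5 - - \frac{2}{5}\right)\right) - 47394} = \sqrt{\left(-2 + 9 \left(4 - 5 + \frac{2}{5}\right)\right) - 47394} = \sqrt{\left(-2 + 9 \left(- \frac{3}{5}\right)\right) - 47394} = \sqrt{\left(-2 - \frac{27}{5}\right) - 47394} = \sqrt{- \frac{37}{5} - 47394} = \sqrt{- \frac{237007}{5}} = \frac{i \sqrt{1185035}}{5}$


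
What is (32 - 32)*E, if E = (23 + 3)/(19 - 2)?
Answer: 0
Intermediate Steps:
E = 26/17 ≈ 1.5294
(32 - 32)*E = (32 - 32)*(26/17) = 0*(26/17) = 0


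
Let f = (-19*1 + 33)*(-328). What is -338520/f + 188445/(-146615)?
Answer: 174167037/2404486 ≈ 72.434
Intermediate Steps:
f = -4592 (f = (-19 + 33)*(-328) = 14*(-328) = -4592)
-338520/f + 188445/(-146615) = -338520/(-4592) + 188445/(-146615) = -338520*(-1/4592) + 188445*(-1/146615) = 6045/82 - 37689/29323 = 174167037/2404486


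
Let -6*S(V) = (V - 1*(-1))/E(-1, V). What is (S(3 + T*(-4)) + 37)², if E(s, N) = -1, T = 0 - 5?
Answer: 1681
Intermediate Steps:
T = -5
S(V) = ⅙ + V/6 (S(V) = -(V - 1*(-1))/(6*(-1)) = -(V + 1)*(-1)/6 = -(1 + V)*(-1)/6 = -(-1 - V)/6 = ⅙ + V/6)
(S(3 + T*(-4)) + 37)² = ((⅙ + (3 - 5*(-4))/6) + 37)² = ((⅙ + (3 + 20)/6) + 37)² = ((⅙ + (⅙)*23) + 37)² = ((⅙ + 23/6) + 37)² = (4 + 37)² = 41² = 1681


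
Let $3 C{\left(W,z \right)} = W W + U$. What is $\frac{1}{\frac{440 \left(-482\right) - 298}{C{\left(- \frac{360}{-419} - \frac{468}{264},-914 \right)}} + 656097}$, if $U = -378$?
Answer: $\frac{10682774277}{7026982237140941} \approx 1.5203 \cdot 10^{-6}$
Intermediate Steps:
$C{\left(W,z \right)} = -126 + \frac{W^{2}}{3}$ ($C{\left(W,z \right)} = \frac{W W - 378}{3} = \frac{W^{2} - 378}{3} = \frac{-378 + W^{2}}{3} = -126 + \frac{W^{2}}{3}$)
$\frac{1}{\frac{440 \left(-482\right) - 298}{C{\left(- \frac{360}{-419} - \frac{468}{264},-914 \right)}} + 656097} = \frac{1}{\frac{440 \left(-482\right) - 298}{-126 + \frac{\left(- \frac{360}{-419} - \frac{468}{264}\right)^{2}}{3}} + 656097} = \frac{1}{\frac{-212080 - 298}{-126 + \frac{\left(\left(-360\right) \left(- \frac{1}{419}\right) - \frac{39}{22}\right)^{2}}{3}} + 656097} = \frac{1}{- \frac{212378}{-126 + \frac{\left(\frac{360}{419} - \frac{39}{22}\right)^{2}}{3}} + 656097} = \frac{1}{- \frac{212378}{-126 + \frac{\left(- \frac{8421}{9218}\right)^{2}}{3}} + 656097} = \frac{1}{- \frac{212378}{-126 + \frac{1}{3} \cdot \frac{70913241}{84971524}} + 656097} = \frac{1}{- \frac{212378}{-126 + \frac{23637747}{84971524}} + 656097} = \frac{1}{- \frac{212378}{- \frac{10682774277}{84971524}} + 656097} = \frac{1}{\left(-212378\right) \left(- \frac{84971524}{10682774277}\right) + 656097} = \frac{1}{\frac{18046082324072}{10682774277} + 656097} = \frac{1}{\frac{7026982237140941}{10682774277}} = \frac{10682774277}{7026982237140941}$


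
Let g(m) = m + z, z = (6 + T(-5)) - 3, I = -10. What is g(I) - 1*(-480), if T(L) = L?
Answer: 468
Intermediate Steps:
z = -2 (z = (6 - 5) - 3 = 1 - 3 = -2)
g(m) = -2 + m (g(m) = m - 2 = -2 + m)
g(I) - 1*(-480) = (-2 - 10) - 1*(-480) = -12 + 480 = 468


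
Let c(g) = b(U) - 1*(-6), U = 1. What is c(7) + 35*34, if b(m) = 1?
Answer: 1197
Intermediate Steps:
c(g) = 7 (c(g) = 1 - 1*(-6) = 1 + 6 = 7)
c(7) + 35*34 = 7 + 35*34 = 7 + 1190 = 1197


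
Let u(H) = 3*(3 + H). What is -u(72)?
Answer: -225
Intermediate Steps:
u(H) = 9 + 3*H
-u(72) = -(9 + 3*72) = -(9 + 216) = -1*225 = -225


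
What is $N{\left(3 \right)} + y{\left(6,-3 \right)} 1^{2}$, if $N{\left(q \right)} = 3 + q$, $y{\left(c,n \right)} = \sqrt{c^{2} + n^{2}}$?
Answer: $6 + 3 \sqrt{5} \approx 12.708$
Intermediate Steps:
$N{\left(3 \right)} + y{\left(6,-3 \right)} 1^{2} = \left(3 + 3\right) + \sqrt{6^{2} + \left(-3\right)^{2}} \cdot 1^{2} = 6 + \sqrt{36 + 9} \cdot 1 = 6 + \sqrt{45} \cdot 1 = 6 + 3 \sqrt{5} \cdot 1 = 6 + 3 \sqrt{5}$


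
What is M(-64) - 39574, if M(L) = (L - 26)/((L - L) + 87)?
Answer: -1147676/29 ≈ -39575.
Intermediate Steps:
M(L) = -26/87 + L/87 (M(L) = (-26 + L)/(0 + 87) = (-26 + L)/87 = (-26 + L)*(1/87) = -26/87 + L/87)
M(-64) - 39574 = (-26/87 + (1/87)*(-64)) - 39574 = (-26/87 - 64/87) - 39574 = -30/29 - 39574 = -1147676/29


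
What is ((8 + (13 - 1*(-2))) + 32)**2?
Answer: 3025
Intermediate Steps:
((8 + (13 - 1*(-2))) + 32)**2 = ((8 + (13 + 2)) + 32)**2 = ((8 + 15) + 32)**2 = (23 + 32)**2 = 55**2 = 3025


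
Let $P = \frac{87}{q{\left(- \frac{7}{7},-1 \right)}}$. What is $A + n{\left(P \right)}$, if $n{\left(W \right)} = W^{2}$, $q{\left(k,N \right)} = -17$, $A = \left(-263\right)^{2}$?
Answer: $\frac{19997410}{289} \approx 69195.0$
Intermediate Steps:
$A = 69169$
$P = - \frac{87}{17}$ ($P = \frac{87}{-17} = 87 \left(- \frac{1}{17}\right) = - \frac{87}{17} \approx -5.1176$)
$A + n{\left(P \right)} = 69169 + \left(- \frac{87}{17}\right)^{2} = 69169 + \frac{7569}{289} = \frac{19997410}{289}$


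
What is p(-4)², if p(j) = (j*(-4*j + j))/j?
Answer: 144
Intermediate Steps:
p(j) = -3*j (p(j) = (j*(-3*j))/j = (-3*j²)/j = -3*j)
p(-4)² = (-3*(-4))² = 12² = 144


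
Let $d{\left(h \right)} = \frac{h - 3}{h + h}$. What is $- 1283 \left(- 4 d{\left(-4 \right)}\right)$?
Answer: $\frac{8981}{2} \approx 4490.5$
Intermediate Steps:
$d{\left(h \right)} = \frac{-3 + h}{2 h}$
$- 1283 \left(- 4 d{\left(-4 \right)}\right) = - 1283 \left(- 4 \frac{-3 - 4}{2 \left(-4\right)}\right) = - 1283 \left(- 4 \cdot \frac{1}{2} \left(- \frac{1}{4}\right) \left(-7\right)\right) = - 1283 \left(\left(-4\right) \frac{7}{8}\right) = \left(-1283\right) \left(- \frac{7}{2}\right) = \frac{8981}{2}$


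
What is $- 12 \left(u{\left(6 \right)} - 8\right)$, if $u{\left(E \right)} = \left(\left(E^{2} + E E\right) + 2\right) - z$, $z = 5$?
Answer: $-732$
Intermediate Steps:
$u{\left(E \right)} = -3 + 2 E^{2}$ ($u{\left(E \right)} = \left(\left(E^{2} + E E\right) + 2\right) - 5 = \left(\left(E^{2} + E^{2}\right) + 2\right) - 5 = \left(2 E^{2} + 2\right) - 5 = \left(2 + 2 E^{2}\right) - 5 = -3 + 2 E^{2}$)
$- 12 \left(u{\left(6 \right)} - 8\right) = - 12 \left(\left(-3 + 2 \cdot 6^{2}\right) - 8\right) = - 12 \left(\left(-3 + 2 \cdot 36\right) - 8\right) = - 12 \left(\left(-3 + 72\right) - 8\right) = - 12 \left(69 - 8\right) = \left(-12\right) 61 = -732$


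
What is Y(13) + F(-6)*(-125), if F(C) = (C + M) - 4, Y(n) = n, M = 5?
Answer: 638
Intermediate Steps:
F(C) = 1 + C (F(C) = (C + 5) - 4 = (5 + C) - 4 = 1 + C)
Y(13) + F(-6)*(-125) = 13 + (1 - 6)*(-125) = 13 - 5*(-125) = 13 + 625 = 638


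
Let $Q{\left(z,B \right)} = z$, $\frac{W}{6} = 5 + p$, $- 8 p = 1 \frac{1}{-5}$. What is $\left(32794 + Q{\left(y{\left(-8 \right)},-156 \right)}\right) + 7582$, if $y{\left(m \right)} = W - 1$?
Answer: $\frac{808103}{20} \approx 40405.0$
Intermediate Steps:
$p = \frac{1}{40}$ ($p = - \frac{1 \frac{1}{-5}}{8} = - \frac{1 \left(- \frac{1}{5}\right)}{8} = \left(- \frac{1}{8}\right) \left(- \frac{1}{5}\right) = \frac{1}{40} \approx 0.025$)
$W = \frac{603}{20}$ ($W = 6 \left(5 + \frac{1}{40}\right) = 6 \cdot \frac{201}{40} = \frac{603}{20} \approx 30.15$)
$y{\left(m \right)} = \frac{583}{20}$ ($y{\left(m \right)} = \frac{603}{20} - 1 = \frac{583}{20}$)
$\left(32794 + Q{\left(y{\left(-8 \right)},-156 \right)}\right) + 7582 = \left(32794 + \frac{583}{20}\right) + 7582 = \frac{656463}{20} + 7582 = \frac{808103}{20}$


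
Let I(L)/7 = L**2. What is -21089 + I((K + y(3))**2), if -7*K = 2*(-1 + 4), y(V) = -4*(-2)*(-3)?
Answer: 909402649/343 ≈ 2.6513e+6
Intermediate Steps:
y(V) = -24 (y(V) = 8*(-3) = -24)
K = -6/7 (K = -2*(-1 + 4)/7 = -2*3/7 = -1/7*6 = -6/7 ≈ -0.85714)
I(L) = 7*L**2
-21089 + I((K + y(3))**2) = -21089 + 7*((-6/7 - 24)**2)**2 = -21089 + 7*((-174/7)**2)**2 = -21089 + 7*(30276/49)**2 = -21089 + 7*(916636176/2401) = -21089 + 916636176/343 = 909402649/343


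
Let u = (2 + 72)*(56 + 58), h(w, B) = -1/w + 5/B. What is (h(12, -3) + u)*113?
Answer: 3812281/4 ≈ 9.5307e+5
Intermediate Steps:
u = 8436 (u = 74*114 = 8436)
(h(12, -3) + u)*113 = ((-1/12 + 5/(-3)) + 8436)*113 = ((-1*1/12 + 5*(-1/3)) + 8436)*113 = ((-1/12 - 5/3) + 8436)*113 = (-7/4 + 8436)*113 = (33737/4)*113 = 3812281/4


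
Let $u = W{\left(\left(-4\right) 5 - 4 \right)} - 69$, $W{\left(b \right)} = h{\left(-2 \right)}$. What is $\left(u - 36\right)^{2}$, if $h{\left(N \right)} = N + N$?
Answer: $11881$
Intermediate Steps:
$h{\left(N \right)} = 2 N$
$W{\left(b \right)} = -4$ ($W{\left(b \right)} = 2 \left(-2\right) = -4$)
$u = -73$ ($u = -4 - 69 = -73$)
$\left(u - 36\right)^{2} = \left(-73 - 36\right)^{2} = \left(-109\right)^{2} = 11881$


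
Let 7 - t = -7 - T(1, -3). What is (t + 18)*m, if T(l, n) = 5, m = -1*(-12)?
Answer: 444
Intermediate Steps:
m = 12
t = 19 (t = 7 - (-7 - 1*5) = 7 - (-7 - 5) = 7 - 1*(-12) = 7 + 12 = 19)
(t + 18)*m = (19 + 18)*12 = 37*12 = 444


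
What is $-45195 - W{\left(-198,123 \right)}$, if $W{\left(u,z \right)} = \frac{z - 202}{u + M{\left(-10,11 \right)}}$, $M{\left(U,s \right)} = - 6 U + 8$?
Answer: $- \frac{5875429}{130} \approx -45196.0$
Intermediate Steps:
$M{\left(U,s \right)} = 8 - 6 U$
$W{\left(u,z \right)} = \frac{-202 + z}{68 + u}$ ($W{\left(u,z \right)} = \frac{z - 202}{u + \left(8 - -60\right)} = \frac{-202 + z}{u + \left(8 + 60\right)} = \frac{-202 + z}{u + 68} = \frac{-202 + z}{68 + u}$)
$-45195 - W{\left(-198,123 \right)} = -45195 - \frac{-202 + 123}{68 - 198} = -45195 - \frac{1}{-130} \left(-79\right) = -45195 - \left(- \frac{1}{130}\right) \left(-79\right) = -45195 - \frac{79}{130} = - \frac{5875429}{130}$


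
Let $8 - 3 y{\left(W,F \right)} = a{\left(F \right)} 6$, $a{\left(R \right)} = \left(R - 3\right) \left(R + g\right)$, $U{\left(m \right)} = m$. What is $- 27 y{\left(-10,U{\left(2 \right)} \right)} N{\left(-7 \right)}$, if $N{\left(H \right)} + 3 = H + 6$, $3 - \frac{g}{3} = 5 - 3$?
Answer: $1368$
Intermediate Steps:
$g = 3$ ($g = 9 - 3 \left(5 - 3\right) = 9 - 6 = 3$)
$N{\left(H \right)} = 3 + H$ ($N{\left(H \right)} = -3 + \left(H + 6\right) = -3 + \left(6 + H\right) = 3 + H$)
$a{\left(R \right)} = \left(-3 + R\right) \left(3 + R\right)$ ($a{\left(R \right)} = \left(R - 3\right) \left(R + 3\right) = \left(-3 + R\right) \left(3 + R\right)$)
$y{\left(W,F \right)} = \frac{62}{3} - 2 F^{2}$ ($y{\left(W,F \right)} = \frac{8}{3} - \frac{\left(-9 + F^{2}\right) 6}{3} = \frac{8}{3} - \frac{-54 + 6 F^{2}}{3} = \frac{8}{3} - \left(-18 + 2 F^{2}\right) = \frac{62}{3} - 2 F^{2}$)
$- 27 y{\left(-10,U{\left(2 \right)} \right)} N{\left(-7 \right)} = - 27 \left(\frac{62}{3} - 2 \cdot 2^{2}\right) \left(3 - 7\right) = - 27 \left(\frac{62}{3} - 8\right) \left(-4\right) = \left(-27\right) \frac{38}{3} \left(-4\right) = \left(-342\right) \left(-4\right) = 1368$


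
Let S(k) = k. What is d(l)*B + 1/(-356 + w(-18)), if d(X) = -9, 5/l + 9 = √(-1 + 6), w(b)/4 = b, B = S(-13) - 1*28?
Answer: 157931/428 ≈ 369.00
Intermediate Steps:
B = -41 (B = -13 - 1*28 = -13 - 28 = -41)
w(b) = 4*b
l = 5/(-9 + √5) (l = 5/(-9 + √(-1 + 6)) = 5/(-9 + √5) ≈ -0.73921)
d(l)*B + 1/(-356 + w(-18)) = -9*(-41) + 1/(-356 + 4*(-18)) = 369 + 1/(-356 - 72) = 369 + 1/(-428) = 369 - 1/428 = 157931/428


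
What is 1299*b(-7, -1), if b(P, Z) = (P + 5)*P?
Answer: 18186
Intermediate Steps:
b(P, Z) = P*(5 + P) (b(P, Z) = (5 + P)*P = P*(5 + P))
1299*b(-7, -1) = 1299*(-7*(5 - 7)) = 1299*(-7*(-2)) = 1299*14 = 18186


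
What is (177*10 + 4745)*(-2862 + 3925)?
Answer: 6925445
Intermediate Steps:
(177*10 + 4745)*(-2862 + 3925) = (1770 + 4745)*1063 = 6515*1063 = 6925445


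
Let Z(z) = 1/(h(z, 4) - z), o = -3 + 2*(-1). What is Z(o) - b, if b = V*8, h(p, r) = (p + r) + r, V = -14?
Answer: 897/8 ≈ 112.13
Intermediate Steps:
h(p, r) = p + 2*r
o = -5 (o = -3 - 2 = -5)
b = -112 (b = -14*8 = -112)
Z(z) = ⅛ (Z(z) = 1/((z + 2*4) - z) = 1/((z + 8) - z) = 1/((8 + z) - z) = 1/8 = ⅛)
Z(o) - b = ⅛ - 1*(-112) = ⅛ + 112 = 897/8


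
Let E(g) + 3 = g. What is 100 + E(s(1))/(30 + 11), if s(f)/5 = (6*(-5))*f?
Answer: 3947/41 ≈ 96.268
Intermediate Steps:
s(f) = -150*f (s(f) = 5*((6*(-5))*f) = 5*(-30*f) = -150*f)
E(g) = -3 + g
100 + E(s(1))/(30 + 11) = 100 + (-3 - 150*1)/(30 + 11) = 100 + (-3 - 150)/41 = 100 - 153*1/41 = 100 - 153/41 = 3947/41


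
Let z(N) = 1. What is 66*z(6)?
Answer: 66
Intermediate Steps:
66*z(6) = 66*1 = 66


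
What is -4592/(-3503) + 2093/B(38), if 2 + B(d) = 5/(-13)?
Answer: -3070025/3503 ≈ -876.40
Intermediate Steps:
B(d) = -31/13 (B(d) = -2 + 5/(-13) = -2 + 5*(-1/13) = -2 - 5/13 = -31/13)
-4592/(-3503) + 2093/B(38) = -4592/(-3503) + 2093/(-31/13) = -4592*(-1/3503) + 2093*(-13/31) = 4592/3503 - 27209/31 = -3070025/3503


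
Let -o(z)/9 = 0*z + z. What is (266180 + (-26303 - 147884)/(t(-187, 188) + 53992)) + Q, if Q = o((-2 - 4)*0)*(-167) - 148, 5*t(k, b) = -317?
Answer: 71732795641/269643 ≈ 2.6603e+5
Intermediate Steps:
t(k, b) = -317/5 (t(k, b) = (⅕)*(-317) = -317/5)
o(z) = -9*z (o(z) = -9*(0*z + z) = -9*(0 + z) = -9*z)
Q = -148 (Q = -9*(-2 - 4)*0*(-167) - 148 = -(-54)*0*(-167) - 148 = -9*0*(-167) - 148 = 0*(-167) - 148 = 0 - 148 = -148)
(266180 + (-26303 - 147884)/(t(-187, 188) + 53992)) + Q = (266180 + (-26303 - 147884)/(-317/5 + 53992)) - 148 = (266180 - 174187/269643/5) - 148 = (266180 - 174187*5/269643) - 148 = (266180 - 870935/269643) - 148 = 71772702805/269643 - 148 = 71732795641/269643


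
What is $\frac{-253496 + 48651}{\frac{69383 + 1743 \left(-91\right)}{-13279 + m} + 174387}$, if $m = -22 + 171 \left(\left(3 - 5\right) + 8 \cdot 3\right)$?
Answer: $- \frac{1954016455}{1663566823} \approx -1.1746$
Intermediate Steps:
$m = 3740$ ($m = -22 + 171 \left(\left(3 - 5\right) + 24\right) = -22 + 171 \left(-2 + 24\right) = -22 + 171 \cdot 22 = -22 + 3762 = 3740$)
$\frac{-253496 + 48651}{\frac{69383 + 1743 \left(-91\right)}{-13279 + m} + 174387} = \frac{-253496 + 48651}{\frac{69383 + 1743 \left(-91\right)}{-13279 + 3740} + 174387} = - \frac{204845}{\frac{69383 - 158613}{-9539} + 174387} = - \frac{204845}{\left(-89230\right) \left(- \frac{1}{9539}\right) + 174387} = - \frac{204845}{\frac{89230}{9539} + 174387} = - \frac{204845}{\frac{1663566823}{9539}} = \left(-204845\right) \frac{9539}{1663566823} = - \frac{1954016455}{1663566823}$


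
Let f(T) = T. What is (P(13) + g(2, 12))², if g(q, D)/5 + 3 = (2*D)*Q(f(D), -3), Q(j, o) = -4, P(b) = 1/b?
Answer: 41396356/169 ≈ 2.4495e+5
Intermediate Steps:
g(q, D) = -15 - 40*D (g(q, D) = -15 + 5*((2*D)*(-4)) = -15 + 5*(-8*D) = -15 - 40*D)
(P(13) + g(2, 12))² = (1/13 + (-15 - 40*12))² = (1/13 + (-15 - 480))² = (1/13 - 495)² = (-6434/13)² = 41396356/169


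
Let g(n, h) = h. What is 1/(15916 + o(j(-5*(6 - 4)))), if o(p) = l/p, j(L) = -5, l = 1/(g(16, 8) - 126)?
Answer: 590/9390441 ≈ 6.2830e-5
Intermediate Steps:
l = -1/118 (l = 1/(8 - 126) = 1/(-118) = -1/118 ≈ -0.0084746)
o(p) = -1/(118*p)
1/(15916 + o(j(-5*(6 - 4)))) = 1/(15916 - 1/118/(-5)) = 1/(15916 - 1/118*(-1/5)) = 1/(15916 + 1/590) = 1/(9390441/590) = 590/9390441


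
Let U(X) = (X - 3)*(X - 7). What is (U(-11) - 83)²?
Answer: 28561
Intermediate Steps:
U(X) = (-7 + X)*(-3 + X) (U(X) = (-3 + X)*(-7 + X) = (-7 + X)*(-3 + X))
(U(-11) - 83)² = ((21 + (-11)² - 10*(-11)) - 83)² = ((21 + 121 + 110) - 83)² = (252 - 83)² = 169² = 28561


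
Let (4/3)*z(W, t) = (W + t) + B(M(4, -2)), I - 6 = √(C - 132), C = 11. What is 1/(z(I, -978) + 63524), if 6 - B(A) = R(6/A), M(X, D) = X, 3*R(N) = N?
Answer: 4019144/252398730805 - 528*I/252398730805 ≈ 1.5924e-5 - 2.0919e-9*I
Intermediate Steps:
R(N) = N/3
B(A) = 6 - 2/A (B(A) = 6 - 6/A/3 = 6 - 2/A)
I = 6 + 11*I (I = 6 + √(11 - 132) = 6 + √(-121) = 6 + 11*I ≈ 6.0 + 11.0*I)
z(W, t) = 33/8 + 3*W/4 + 3*t/4 (z(W, t) = 3*((W + t) + (6 - 2/4))/4 = 3*((W + t) + (6 - 2*¼))/4 = 3*((W + t) + (6 - ½))/4 = 3*((W + t) + 11/2)/4 = 3*(11/2 + W + t)/4 = 33/8 + 3*W/4 + 3*t/4)
1/(z(I, -978) + 63524) = 1/((33/8 + 3*(6 + 11*I)/4 + (¾)*(-978)) + 63524) = 1/((33/8 + (9/2 + 33*I/4) - 1467/2) + 63524) = 1/((-5799/8 + 33*I/4) + 63524) = 1/(502393/8 + 33*I/4) = 64*(502393/8 - 33*I/4)/252398730805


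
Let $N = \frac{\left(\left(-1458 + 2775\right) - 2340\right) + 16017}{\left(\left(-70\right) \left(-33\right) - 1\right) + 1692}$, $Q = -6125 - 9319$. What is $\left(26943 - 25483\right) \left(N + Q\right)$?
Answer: $- \frac{90193617000}{4001} \approx -2.2543 \cdot 10^{7}$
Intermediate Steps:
$Q = -15444$
$N = \frac{14994}{4001}$ ($N = \frac{\left(1317 - 2340\right) + 16017}{\left(2310 - 1\right) + 1692} = \frac{-1023 + 16017}{2309 + 1692} = \frac{14994}{4001} \approx 3.7476$)
$\left(26943 - 25483\right) \left(N + Q\right) = \left(26943 - 25483\right) \left(\frac{14994}{4001} - 15444\right) = 1460 \left(- \frac{61776450}{4001}\right) = - \frac{90193617000}{4001}$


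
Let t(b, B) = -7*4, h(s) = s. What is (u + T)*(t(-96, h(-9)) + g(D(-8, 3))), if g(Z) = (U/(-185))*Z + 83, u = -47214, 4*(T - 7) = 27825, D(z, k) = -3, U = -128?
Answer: -1576380373/740 ≈ -2.1302e+6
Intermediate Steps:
T = 27853/4 (T = 7 + (¼)*27825 = 7 + 27825/4 = 27853/4 ≈ 6963.3)
t(b, B) = -28
g(Z) = 83 + 128*Z/185 (g(Z) = (-128/(-185))*Z + 83 = (-128*(-1/185))*Z + 83 = 128*Z/185 + 83 = 83 + 128*Z/185)
(u + T)*(t(-96, h(-9)) + g(D(-8, 3))) = (-47214 + 27853/4)*(-28 + (83 + (128/185)*(-3))) = -161003*(-28 + (83 - 384/185))/4 = -161003*(-28 + 14971/185)/4 = -161003/4*9791/185 = -1576380373/740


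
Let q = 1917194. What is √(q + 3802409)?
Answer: √5719603 ≈ 2391.6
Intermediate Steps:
√(q + 3802409) = √(1917194 + 3802409) = √5719603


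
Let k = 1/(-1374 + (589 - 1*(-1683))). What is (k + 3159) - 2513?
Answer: 580109/898 ≈ 646.00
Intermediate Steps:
k = 1/898 (k = 1/(-1374 + (589 + 1683)) = 1/(-1374 + 2272) = 1/898 ≈ 0.0011136)
(k + 3159) - 2513 = (1/898 + 3159) - 2513 = 2836783/898 - 2513 = 580109/898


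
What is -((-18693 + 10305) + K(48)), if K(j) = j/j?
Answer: 8387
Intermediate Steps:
K(j) = 1
-((-18693 + 10305) + K(48)) = -((-18693 + 10305) + 1) = -(-8388 + 1) = -1*(-8387) = 8387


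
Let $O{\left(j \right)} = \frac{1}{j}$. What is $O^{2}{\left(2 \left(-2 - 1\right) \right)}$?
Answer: $\frac{1}{36} \approx 0.027778$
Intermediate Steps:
$O^{2}{\left(2 \left(-2 - 1\right) \right)} = \left(\frac{1}{2 \left(-2 - 1\right)}\right)^{2} = \left(\frac{1}{2 \left(-3\right)}\right)^{2} = \left(\frac{1}{-6}\right)^{2} = \left(- \frac{1}{6}\right)^{2} = \frac{1}{36}$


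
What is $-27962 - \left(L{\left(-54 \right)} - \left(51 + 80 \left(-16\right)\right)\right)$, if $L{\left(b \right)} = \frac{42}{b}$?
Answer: $- \frac{262712}{9} \approx -29190.0$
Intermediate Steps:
$-27962 - \left(L{\left(-54 \right)} - \left(51 + 80 \left(-16\right)\right)\right) = -27962 - \left(\frac{42}{-54} - \left(51 + 80 \left(-16\right)\right)\right) = -27962 - \left(42 \left(- \frac{1}{54}\right) - \left(51 - 1280\right)\right) = -27962 - \left(- \frac{7}{9} - -1229\right) = -27962 - \left(- \frac{7}{9} + 1229\right) = -27962 - \frac{11054}{9} = - \frac{262712}{9}$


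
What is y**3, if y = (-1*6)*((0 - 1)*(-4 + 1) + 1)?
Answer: -13824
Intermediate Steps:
y = -24 (y = -6*(-1*(-3) + 1) = -6*(3 + 1) = -6*4 = -24)
y**3 = (-24)**3 = -13824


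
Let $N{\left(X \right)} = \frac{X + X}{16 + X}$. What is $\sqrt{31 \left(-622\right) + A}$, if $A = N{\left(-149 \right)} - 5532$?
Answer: $\frac{2 i \sqrt{109723803}}{133} \approx 157.52 i$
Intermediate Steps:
$N{\left(X \right)} = \frac{2 X}{16 + X}$
$A = - \frac{735458}{133}$ ($A = 2 \left(-149\right) \frac{1}{16 - 149} - 5532 = 2 \left(-149\right) \frac{1}{-133} - 5532 = 2 \left(-149\right) \left(- \frac{1}{133}\right) - 5532 = \frac{298}{133} - 5532 = - \frac{735458}{133} \approx -5529.8$)
$\sqrt{31 \left(-622\right) + A} = \sqrt{31 \left(-622\right) - \frac{735458}{133}} = \sqrt{-19282 - \frac{735458}{133}} = \sqrt{- \frac{3299964}{133}} = \frac{2 i \sqrt{109723803}}{133}$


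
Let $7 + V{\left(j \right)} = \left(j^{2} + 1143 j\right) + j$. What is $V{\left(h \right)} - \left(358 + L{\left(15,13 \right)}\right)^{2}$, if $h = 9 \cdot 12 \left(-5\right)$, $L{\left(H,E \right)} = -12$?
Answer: $-445883$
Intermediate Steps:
$h = -540$ ($h = 108 \left(-5\right) = -540$)
$V{\left(j \right)} = -7 + j^{2} + 1144 j$ ($V{\left(j \right)} = -7 + \left(\left(j^{2} + 1143 j\right) + j\right) = -7 + \left(j^{2} + 1144 j\right) = -7 + j^{2} + 1144 j$)
$V{\left(h \right)} - \left(358 + L{\left(15,13 \right)}\right)^{2} = \left(-7 + \left(-540\right)^{2} + 1144 \left(-540\right)\right) - \left(358 - 12\right)^{2} = \left(-7 + 291600 - 617760\right) - 346^{2} = -326167 - 119716 = -445883$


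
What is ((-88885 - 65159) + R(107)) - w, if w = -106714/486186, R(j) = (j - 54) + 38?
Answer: -37424843272/243093 ≈ -1.5395e+5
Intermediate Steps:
R(j) = -16 + j (R(j) = (-54 + j) + 38 = -16 + j)
w = -53357/243093 (w = -106714*1/486186 = -53357/243093 ≈ -0.21949)
((-88885 - 65159) + R(107)) - w = ((-88885 - 65159) + (-16 + 107)) - 1*(-53357/243093) = (-154044 + 91) + 53357/243093 = -153953 + 53357/243093 = -37424843272/243093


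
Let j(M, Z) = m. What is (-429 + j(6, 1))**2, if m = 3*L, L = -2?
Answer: 189225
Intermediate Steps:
m = -6 (m = 3*(-2) = -6)
j(M, Z) = -6
(-429 + j(6, 1))**2 = (-429 - 6)**2 = (-435)**2 = 189225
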